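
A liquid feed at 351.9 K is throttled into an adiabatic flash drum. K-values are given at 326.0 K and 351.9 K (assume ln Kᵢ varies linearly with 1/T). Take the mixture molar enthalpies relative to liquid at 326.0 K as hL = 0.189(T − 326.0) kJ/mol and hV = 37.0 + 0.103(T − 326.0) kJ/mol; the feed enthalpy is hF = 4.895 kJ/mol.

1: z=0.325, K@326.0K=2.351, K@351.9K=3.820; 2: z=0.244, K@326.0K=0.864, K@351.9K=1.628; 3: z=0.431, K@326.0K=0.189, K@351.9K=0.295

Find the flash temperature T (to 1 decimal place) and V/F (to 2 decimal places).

T = 328.3 K, V/F = 0.12

Adiabatic flash: solve Rachford–Rice at each trial T, then check hF = ψ·hV(T) + (1−ψ)·hL(T).
  T = 326.0 K: K = (2.351, 0.864, 0.189), RR gives ψ = 0.066, H_out = 2.457 kJ/mol
  T = 351.9 K: K = (3.820, 1.628, 0.295), RR gives ψ = 0.527, H_out = 23.230 kJ/mol
  T = 338.9 K: K = (3.022, 1.199, 0.238), RR gives ψ = 0.331, H_out = 14.316 kJ/mol
  T = 332.4 K: K = (2.669, 1.020, 0.212), RR gives ψ = 0.210, H_out = 8.853 kJ/mol
  T = 329.2 K: K = (2.507, 0.939, 0.200), RR gives ψ = 0.142, H_out = 5.807 kJ/mol
  T = 327.6 K: K = (2.428, 0.901, 0.195), RR gives ψ = 0.105, H_out = 4.174 kJ/mol
Linear interpolation between T = 327.6 (H_out = 4.174) and T = 329.2 (H_out = 5.807) on hF = 4.895 gives T ≈ 328.3 K, at which ψ = 0.12.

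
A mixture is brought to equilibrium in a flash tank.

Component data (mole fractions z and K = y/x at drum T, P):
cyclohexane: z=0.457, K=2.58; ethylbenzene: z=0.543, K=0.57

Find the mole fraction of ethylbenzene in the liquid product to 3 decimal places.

Rachford–Rice: g(β) = Σ zᵢ(Kᵢ−1)/(1+β(Kᵢ−1)) = 0.
Check two-phase: ΣzᵢKᵢ = 1.489 > 1 and Σzᵢ/Kᵢ = 1.130 > 1, so g(0) = 0.489 > 0 and g(1) = -0.130 < 0.
Newton–Raphson from β = 0.5:
  β = 0.500: g = 0.1059, g' = -0.519 → β = 0.704
  β = 0.704: g = 0.0069, g' = -0.462 → β = 0.719
Converged at β = 0.719.
Compositions from xᵢ = zᵢ/(1+β(Kᵢ−1)), yᵢ = Kᵢxᵢ:
  cyclohexane: x = 0.214, y = 0.552
  ethylbenzene: x = 0.786, y = 0.448

x_ethylbenzene = 0.786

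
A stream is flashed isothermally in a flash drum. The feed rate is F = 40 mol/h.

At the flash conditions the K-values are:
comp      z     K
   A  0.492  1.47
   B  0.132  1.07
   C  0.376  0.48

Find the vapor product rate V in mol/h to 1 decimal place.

Rachford–Rice: g(ψ) = Σ zᵢ(Kᵢ−1)/(1+ψ(Kᵢ−1)) = 0.
g(0) = ΣzᵢKᵢ − 1 = 0.045 and g(1) = 1 − Σzᵢ/Kᵢ = -0.241, so a root lies in (0, 1).
Iterate (Newton) starting at ψ = 0.37:
  ψ = 0.370: g = -0.0361, g' = -0.235 → ψ = 0.217
  ψ = 0.217: g = -0.0014, g' = -0.219 → ψ = 0.210
Converged at ψ = 0.210.
Then V = ψ·F = 0.2104·40 = 8.4 mol/h and L = F − V = 31.6 mol/h.

V = 8.4 mol/h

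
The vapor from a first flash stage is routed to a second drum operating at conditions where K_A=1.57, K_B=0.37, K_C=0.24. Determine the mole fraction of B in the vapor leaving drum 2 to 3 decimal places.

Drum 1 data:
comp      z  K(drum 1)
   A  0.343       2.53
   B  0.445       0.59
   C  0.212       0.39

y_B (drum 2) = 0.127

Drum 1:
Let ψ₁ = V/F and solve Σ zᵢ(Kᵢ−1)/(1+ψ₁(Kᵢ−1)) = 0.
Feasibility: ΣzᵢKᵢ = 1.213, Σzᵢ/Kᵢ = 1.433 — both > 1, two phases present.
Iterate (Newton) starting at ψ₁ = 0.67:
  ψ₁ = 0.670: g = -0.2111, g' = -0.564 → ψ₁ = 0.295
  ψ₁ = 0.295: g = -0.0039, g' = -0.595 → ψ₁ = 0.289
Converged at ψ₁ = 0.289.
Drum-1 compositions:
  A: x = 0.238, y = 0.602
  B: x = 0.505, y = 0.298
  C: x = 0.257, y = 0.100
Drum-2 feed = drum-1 vapor: z₂ = (0.6018, 0.2978, 0.1004).
Drum 2:
Rachford–Rice: g(ψ₂) = Σ zᵢ(Kᵢ−1)/(1+ψ₂(Kᵢ−1)) = 0.
g(0) = ΣzᵢKᵢ − 1 = 0.079 and g(1) = 1 − Σzᵢ/Kᵢ = -0.606, so a root lies in (0, 1).
Newton–Raphson from ψ₂ = 0.47:
  ψ₂ = 0.470: g = -0.1147, g' = -0.501 → ψ₂ = 0.241
  ψ₂ = 0.241: g = -0.0130, g' = -0.402 → ψ₂ = 0.209
  ψ₂ = 0.209: g = -0.0001, g' = -0.395 → ψ₂ = 0.208
Converged at ψ₂ = 0.208.
  A: x = 0.538, y = 0.845
  B: x = 0.343, y = 0.127
  C: x = 0.119, y = 0.029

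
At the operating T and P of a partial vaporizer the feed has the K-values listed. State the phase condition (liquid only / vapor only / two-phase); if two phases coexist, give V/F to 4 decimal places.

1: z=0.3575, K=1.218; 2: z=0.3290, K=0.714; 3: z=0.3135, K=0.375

ΣzᵢKᵢ = 0.7879; Σzᵢ/Kᵢ = 1.5903.
Since ΣzᵢKᵢ < 1 the mixture is below its bubble point — single liquid phase.

liquid only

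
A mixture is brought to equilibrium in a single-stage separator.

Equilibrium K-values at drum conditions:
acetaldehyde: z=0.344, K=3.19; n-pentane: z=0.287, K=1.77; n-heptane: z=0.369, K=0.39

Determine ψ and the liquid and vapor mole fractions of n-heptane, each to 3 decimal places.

Newton–Raphson from ψ = 0.5:
  ψ = 0.500: g = 0.1953, g' = -0.749 → ψ = 0.761
  ψ = 0.761: g = 0.0019, g' = -0.778 → ψ = 0.763
Converged at ψ = 0.763.
Compositions from xᵢ = zᵢ/(1+ψ(Kᵢ−1)), yᵢ = Kᵢxᵢ:
  acetaldehyde: x = 0.129, y = 0.411
  n-pentane: x = 0.181, y = 0.320
  n-heptane: x = 0.690, y = 0.269

ψ = 0.763, x_n-heptane = 0.690, y_n-heptane = 0.269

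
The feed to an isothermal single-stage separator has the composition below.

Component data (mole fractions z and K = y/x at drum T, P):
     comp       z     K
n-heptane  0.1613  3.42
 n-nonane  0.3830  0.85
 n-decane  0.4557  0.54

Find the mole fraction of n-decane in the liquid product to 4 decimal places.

Rachford–Rice: g(ψ) = Σ zᵢ(Kᵢ−1)/(1+ψ(Kᵢ−1)) = 0.
Feasibility: ΣzᵢKᵢ = 1.1233, Σzᵢ/Kᵢ = 1.3416 — both > 1, two phases present.
Iterate (Newton) starting at ψ = 0.5:
  ψ = 0.5000: g = -0.15772, g' = -0.3661 → ψ = 0.0692
  ψ = 0.0692: g = 0.05977, g' = -0.8047 → ψ = 0.1435
  ψ = 0.1435: g = 0.00658, g' = -0.6400 → ψ = 0.1538
  ψ = 0.1538: g = 0.00009, g' = -0.6224 → ψ = 0.1539
Converged at ψ = 0.1539.
Compositions from xᵢ = zᵢ/(1+ψ(Kᵢ−1)), yᵢ = Kᵢxᵢ:
  n-heptane: x = 0.1175, y = 0.4019
  n-nonane: x = 0.3921, y = 0.3332
  n-decane: x = 0.4904, y = 0.2648

x_n-decane = 0.4904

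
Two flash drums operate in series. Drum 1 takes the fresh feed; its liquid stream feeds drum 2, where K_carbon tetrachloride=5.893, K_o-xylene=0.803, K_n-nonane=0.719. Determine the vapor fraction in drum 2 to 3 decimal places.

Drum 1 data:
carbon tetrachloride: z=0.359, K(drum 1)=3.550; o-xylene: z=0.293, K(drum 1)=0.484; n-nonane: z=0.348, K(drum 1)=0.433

Drum 1:
Rachford–Rice: g(ψ₁) = Σ zᵢ(Kᵢ−1)/(1+ψ₁(Kᵢ−1)) = 0.
Check two-phase: ΣzᵢKᵢ = 1.567 > 1 and Σzᵢ/Kᵢ = 1.510 > 1, so g(0) = 0.567 > 0 and g(1) = -0.510 < 0.
Iterate (Newton) starting at ψ₁ = 0.55:
  ψ₁ = 0.550: g = -0.1168, g' = -0.793 → ψ₁ = 0.403
  ψ₁ = 0.403: g = 0.0051, g' = -0.880 → ψ₁ = 0.409
Converged at ψ₁ = 0.409.
Drum-1 compositions:
  carbon tetrachloride: x = 0.176, y = 0.624
  o-xylene: x = 0.371, y = 0.180
  n-nonane: x = 0.453, y = 0.196
Drum-2 feed = drum-1 liquid: z₂ = (0.1758, 0.3713, 0.4529).
Drum 2:
Rachford–Rice: g(ψ₂) = Σ zᵢ(Kᵢ−1)/(1+ψ₂(Kᵢ−1)) = 0.
g(0) = ΣzᵢKᵢ − 1 = 0.660 and g(1) = 1 − Σzᵢ/Kᵢ = -0.122, so a root lies in (0, 1).
Newton iteration, ψ₂⁰ = 0.5:
  ψ₂ = 0.500: g = 0.0204, g' = -0.421 → ψ₂ = 0.549
  ψ₂ = 0.549: g = 0.0011, g' = -0.378 → ψ₂ = 0.551
Converged at ψ₂ = 0.551.
  carbon tetrachloride: x = 0.048, y = 0.280
  o-xylene: x = 0.417, y = 0.334
  n-nonane: x = 0.536, y = 0.385

V/F (drum 2) = 0.551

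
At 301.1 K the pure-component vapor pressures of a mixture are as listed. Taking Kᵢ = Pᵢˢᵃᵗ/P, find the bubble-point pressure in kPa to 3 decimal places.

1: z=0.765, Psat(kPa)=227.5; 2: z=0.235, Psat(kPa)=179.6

At the bubble point ψ → 0, so ΣzᵢKᵢ = 1 with Kᵢ = Pᵢˢᵃᵗ/P ⇒ P = ΣzᵢPᵢˢᵃᵗ.
P = 0.765·227.5 + 0.235·179.6 = 216.243 kPa

Pbub = 216.243 kPa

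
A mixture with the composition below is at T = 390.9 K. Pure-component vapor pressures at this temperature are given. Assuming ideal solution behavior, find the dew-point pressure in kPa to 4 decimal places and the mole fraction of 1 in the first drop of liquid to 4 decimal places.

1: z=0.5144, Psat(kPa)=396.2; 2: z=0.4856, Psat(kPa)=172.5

At the dew point ψ → 1, so Σzᵢ/Kᵢ = 1 with Kᵢ = Pᵢˢᵃᵗ/P ⇒ 1/P = Σzᵢ/Pᵢˢᵃᵗ.
1/P = 0.5144/396.2 + 0.4856/172.5 = 0.0041134 ⇒ P = 243.1075 kPa
xᵢ = zᵢP/Pᵢˢᵃᵗ ⇒ x_1 = 0.5144·243.1075/396.2 = 0.3156

Pdew = 243.1075 kPa, x_1 = 0.3156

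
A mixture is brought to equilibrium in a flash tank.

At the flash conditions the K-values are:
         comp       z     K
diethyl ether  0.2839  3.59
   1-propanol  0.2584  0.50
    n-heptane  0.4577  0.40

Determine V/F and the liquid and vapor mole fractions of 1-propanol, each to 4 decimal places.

Rachford–Rice: g(V/F) = Σ zᵢ(Kᵢ−1)/(1+V/F(Kᵢ−1)) = 0.
g(0) = ΣzᵢKᵢ − 1 = 0.3315 and g(1) = 1 − Σzᵢ/Kᵢ = -0.7401, so a root lies in (0, 1).
Iterate (Newton) starting at V/F = 0.57:
  V/F = 0.5700: g = -0.30112, g' = -0.8175 → V/F = 0.2017
  V/F = 0.2017: g = 0.02691, g' = -1.1150 → V/F = 0.2258
  V/F = 0.2258: g = 0.00067, g' = -1.0608 → V/F = 0.2264
Converged at V/F = 0.2264.
Compositions from xᵢ = zᵢ/(1+V/F(Kᵢ−1)), yᵢ = Kᵢxᵢ:
  diethyl ether: x = 0.1790, y = 0.6424
  1-propanol: x = 0.2914, y = 0.1457
  n-heptane: x = 0.5297, y = 0.2119

V/F = 0.2264, x_1-propanol = 0.2914, y_1-propanol = 0.1457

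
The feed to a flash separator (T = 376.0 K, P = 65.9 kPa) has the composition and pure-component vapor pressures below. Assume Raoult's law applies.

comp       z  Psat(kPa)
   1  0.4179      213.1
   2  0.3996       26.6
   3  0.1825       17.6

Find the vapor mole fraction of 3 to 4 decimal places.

Raoult's law: Kᵢ = Pᵢˢᵃᵗ/P = Pᵢˢᵃᵗ/65.9.
  K_1 = 213.1/65.9 = 3.233687, K_2 = 26.6/65.9 = 0.403642, K_3 = 17.6/65.9 = 0.267071
Let β = V/F and solve Σ zᵢ(Kᵢ−1)/(1+β(Kᵢ−1)) = 0.
g(0) = ΣzᵢKᵢ − 1 = 0.5614 and g(1) = 1 − Σzᵢ/Kᵢ = -0.8026, so a root lies in (0, 1).
Newton–Raphson from β = 0.5:
  β = 0.5000: g = -0.10972, g' = -0.9981 → β = 0.3901
  β = 0.3901: g = 0.00097, g' = -1.0290 → β = 0.3910
Converged at β = 0.3910.
Compositions from xᵢ = zᵢ/(1+β(Kᵢ−1)), yᵢ = Kᵢxᵢ:
  1: x = 0.2231, y = 0.7213
  2: x = 0.5211, y = 0.2103
  3: x = 0.2558, y = 0.0683

y_3 = 0.0683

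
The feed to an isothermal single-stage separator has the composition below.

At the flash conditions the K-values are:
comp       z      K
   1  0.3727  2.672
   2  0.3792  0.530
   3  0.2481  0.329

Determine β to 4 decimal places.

β = 0.2988

Rachford–Rice: g(β) = Σ zᵢ(Kᵢ−1)/(1+β(Kᵢ−1)) = 0.
Check two-phase: ΣzᵢKᵢ = 1.2785 > 1 and Σzᵢ/Kᵢ = 1.6091 > 1, so g(0) = 0.2785 > 0 and g(1) = -0.6091 < 0.
Newton iteration, β⁰ = 0.32:
  β = 0.3200: g = -0.01582, g' = -0.7394 → β = 0.2986
  β = 0.2986: g = 0.00013, g' = -0.7516 → β = 0.2988
Converged at β = 0.2988.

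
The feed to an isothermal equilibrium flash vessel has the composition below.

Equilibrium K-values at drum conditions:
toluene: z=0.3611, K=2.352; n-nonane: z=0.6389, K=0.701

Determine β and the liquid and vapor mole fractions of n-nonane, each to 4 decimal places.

β = 0.7351, x_n-nonane = 0.8189, y_n-nonane = 0.5740

Let β = V/F and solve Σ zᵢ(Kᵢ−1)/(1+β(Kᵢ−1)) = 0.
g(0) = ΣzᵢKᵢ − 1 = 0.2972 and g(1) = 1 − Σzᵢ/Kᵢ = -0.0649, so a root lies in (0, 1).
Newton iteration, β⁰ = 0.5:
  β = 0.5000: g = 0.06668, g' = -0.3139 → β = 0.7124
  β = 0.7124: g = 0.00595, g' = -0.2635 → β = 0.7350
  β = 0.7350: g = 0.00004, g' = -0.2599 → β = 0.7351
Converged at β = 0.7351.
Compositions from xᵢ = zᵢ/(1+β(Kᵢ−1)), yᵢ = Kᵢxᵢ:
  toluene: x = 0.1811, y = 0.4260
  n-nonane: x = 0.8189, y = 0.5740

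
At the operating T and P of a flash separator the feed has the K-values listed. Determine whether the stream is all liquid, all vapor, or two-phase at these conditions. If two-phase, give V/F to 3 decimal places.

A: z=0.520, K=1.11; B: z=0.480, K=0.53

all liquid

ΣzᵢKᵢ = 0.832; Σzᵢ/Kᵢ = 1.374.
Since ΣzᵢKᵢ < 1 the mixture is below its bubble point — single liquid phase.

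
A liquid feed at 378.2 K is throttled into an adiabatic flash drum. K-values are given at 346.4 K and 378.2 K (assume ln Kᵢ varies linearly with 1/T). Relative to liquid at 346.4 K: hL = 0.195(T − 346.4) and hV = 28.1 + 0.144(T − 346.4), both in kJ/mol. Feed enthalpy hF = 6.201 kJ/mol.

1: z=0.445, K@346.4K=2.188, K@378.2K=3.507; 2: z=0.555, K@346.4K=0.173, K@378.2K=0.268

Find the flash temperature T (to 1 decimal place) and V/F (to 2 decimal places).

Adiabatic flash: solve Rachford–Rice at each trial T, then check hF = ψ·hV(T) + (1−ψ)·hL(T).
  T = 346.4 K: K = (2.188, 0.173), RR gives ψ = 0.071, H_out = 1.993 kJ/mol
  T = 378.2 K: K = (3.507, 0.268), RR gives ψ = 0.387, H_out = 16.436 kJ/mol
  T = 362.3 K: K = (2.799, 0.217), RR gives ψ = 0.260, H_out = 10.198 kJ/mol
  T = 354.4 K: K = (2.483, 0.195), RR gives ψ = 0.178, H_out = 6.499 kJ/mol
  T = 350.4 K: K = (2.333, 0.184), RR gives ψ = 0.129, H_out = 4.368 kJ/mol
  T = 352.4 K: K = (2.407, 0.189), RR gives ψ = 0.154, H_out = 5.460 kJ/mol
Linear interpolation between T = 352.4 (H_out = 5.460) and T = 354.4 (H_out = 6.499) on hF = 6.201 gives T ≈ 353.8 K, at which ψ = 0.17.

T = 353.8 K, V/F = 0.17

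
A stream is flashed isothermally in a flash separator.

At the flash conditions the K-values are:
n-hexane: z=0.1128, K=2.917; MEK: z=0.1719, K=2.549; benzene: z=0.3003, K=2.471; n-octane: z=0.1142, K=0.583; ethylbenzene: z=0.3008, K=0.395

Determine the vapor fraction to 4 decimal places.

Material balance + equilibrium reduce to Σ zᵢ(Kᵢ−1)/(1+ψ(Kᵢ−1)) = 0.
g(0) = ΣzᵢKᵢ − 1 = 0.6946 and g(1) = 1 − Σzᵢ/Kᵢ = -0.1850, so a root lies in (0, 1).
Iterate (Newton) starting at ψ = 0.5:
  ψ = 0.5000: g = 0.19392, g' = -0.7128 → ψ = 0.7721
  ψ = 0.7721: g = 0.00356, g' = -0.7263 → ψ = 0.7770
Converged at ψ = 0.7770.

ψ = 0.7770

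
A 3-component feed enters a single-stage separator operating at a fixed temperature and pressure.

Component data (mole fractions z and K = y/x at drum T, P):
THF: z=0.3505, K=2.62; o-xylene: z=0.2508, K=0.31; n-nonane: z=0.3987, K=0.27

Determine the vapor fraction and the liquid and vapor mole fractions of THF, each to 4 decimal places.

ψ = 0.0896, x_THF = 0.3061, y_THF = 0.8020

Newton–Raphson from ψ = 0.68:
  ψ = 0.6800: g = -0.63378, g' = -1.4698 → ψ = 0.2488
  ψ = 0.2488: g = -0.15987, g' = -0.9585 → ψ = 0.0820
  ψ = 0.0820: g = 0.00819, g' = -1.0913 → ψ = 0.0895
  ψ = 0.0895: g = 0.00004, g' = -1.0805 → ψ = 0.0896
Converged at ψ = 0.0896.
Compositions from xᵢ = zᵢ/(1+ψ(Kᵢ−1)), yᵢ = Kᵢxᵢ:
  THF: x = 0.3061, y = 0.8020
  o-xylene: x = 0.2673, y = 0.0829
  n-nonane: x = 0.4266, y = 0.1152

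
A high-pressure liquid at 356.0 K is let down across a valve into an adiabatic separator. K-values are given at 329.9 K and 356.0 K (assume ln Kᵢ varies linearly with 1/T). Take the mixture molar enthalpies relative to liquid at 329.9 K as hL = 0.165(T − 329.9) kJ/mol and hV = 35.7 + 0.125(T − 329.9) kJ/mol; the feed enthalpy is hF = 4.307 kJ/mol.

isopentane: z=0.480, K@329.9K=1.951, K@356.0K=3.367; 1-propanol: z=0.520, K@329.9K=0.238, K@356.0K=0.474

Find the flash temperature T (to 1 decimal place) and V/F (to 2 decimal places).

Adiabatic flash: solve Rachford–Rice at each trial T, then check hF = ψ·hV(T) + (1−ψ)·hL(T).
  T = 329.9 K: K = (1.951, 0.238), RR gives ψ = 0.083, H_out = 2.968 kJ/mol
  T = 356.0 K: K = (3.367, 0.474), RR gives ψ = 0.693, H_out = 28.318 kJ/mol
  T = 342.9 K: K = (2.587, 0.340), RR gives ψ = 0.399, H_out = 16.198 kJ/mol
  T = 336.4 K: K = (2.253, 0.285), RR gives ψ = 0.257, H_out = 10.167 kJ/mol
  T = 333.1 K: K = (2.096, 0.260), RR gives ψ = 0.174, H_out = 6.734 kJ/mol
  T = 331.5 K: K = (2.022, 0.249), RR gives ψ = 0.131, H_out = 4.917 kJ/mol
Linear interpolation between T = 329.9 (H_out = 2.968) and T = 331.5 (H_out = 4.917) on hF = 4.307 gives T ≈ 331.0 K, at which ψ = 0.12.

T = 331.0 K, V/F = 0.12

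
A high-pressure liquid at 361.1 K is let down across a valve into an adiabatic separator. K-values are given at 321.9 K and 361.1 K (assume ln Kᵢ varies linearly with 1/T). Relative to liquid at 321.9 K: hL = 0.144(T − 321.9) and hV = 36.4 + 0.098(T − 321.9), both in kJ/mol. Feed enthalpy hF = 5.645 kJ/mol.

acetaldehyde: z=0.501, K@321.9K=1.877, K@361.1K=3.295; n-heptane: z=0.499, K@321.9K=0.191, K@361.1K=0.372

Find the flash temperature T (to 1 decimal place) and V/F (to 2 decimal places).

Adiabatic flash: solve Rachford–Rice at each trial T, then check hF = ψ·hV(T) + (1−ψ)·hL(T).
  T = 321.9 K: K = (1.877, 0.191), RR gives ψ = 0.050, H_out = 1.831 kJ/mol
  T = 361.1 K: K = (3.295, 0.372), RR gives ψ = 0.580, H_out = 25.723 kJ/mol
  T = 341.5 K: K = (2.527, 0.272), RR gives ψ = 0.361, H_out = 15.645 kJ/mol
  T = 331.7 K: K = (2.188, 0.229), RR gives ψ = 0.230, H_out = 9.667 kJ/mol
  T = 326.8 K: K = (2.029, 0.209), RR gives ψ = 0.149, H_out = 6.083 kJ/mol
  T = 324.4 K: K = (1.954, 0.200), RR gives ψ = 0.103, H_out = 4.102 kJ/mol
Linear interpolation between T = 324.4 (H_out = 4.102) and T = 326.8 (H_out = 6.083) on hF = 5.645 gives T ≈ 326.3 K, at which ψ = 0.14.

T = 326.3 K, V/F = 0.14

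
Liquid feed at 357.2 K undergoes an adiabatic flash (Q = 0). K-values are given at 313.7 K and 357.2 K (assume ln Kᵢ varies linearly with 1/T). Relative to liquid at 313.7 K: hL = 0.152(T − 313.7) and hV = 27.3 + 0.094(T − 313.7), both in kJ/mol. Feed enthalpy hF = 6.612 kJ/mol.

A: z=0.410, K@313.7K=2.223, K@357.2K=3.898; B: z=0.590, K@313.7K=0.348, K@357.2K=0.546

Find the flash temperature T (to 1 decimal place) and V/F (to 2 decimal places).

T = 318.3 K, V/F = 0.22

Adiabatic flash: solve Rachford–Rice at each trial T, then check hF = ψ·hV(T) + (1−ψ)·hL(T).
  T = 313.7 K: K = (2.223, 0.348), RR gives ψ = 0.146, H_out = 3.997 kJ/mol
  T = 357.2 K: K = (3.898, 0.546), RR gives ψ = 0.699, H_out = 23.943 kJ/mol
  T = 335.4 K: K = (2.996, 0.442), RR gives ψ = 0.439, H_out = 14.737 kJ/mol
  T = 324.5 K: K = (2.592, 0.394), RR gives ψ = 0.305, H_out = 9.789 kJ/mol
  T = 319.1 K: K = (2.403, 0.370), RR gives ψ = 0.231, H_out = 7.052 kJ/mol
  T = 316.4 K: K = (2.312, 0.359), RR gives ψ = 0.190, H_out = 5.572 kJ/mol
  T = 317.8 K: K = (2.359, 0.365), RR gives ψ = 0.212, H_out = 6.350 kJ/mol
Linear interpolation between T = 317.8 (H_out = 6.350) and T = 319.1 (H_out = 7.052) on hF = 6.612 gives T ≈ 318.3 K, at which ψ = 0.22.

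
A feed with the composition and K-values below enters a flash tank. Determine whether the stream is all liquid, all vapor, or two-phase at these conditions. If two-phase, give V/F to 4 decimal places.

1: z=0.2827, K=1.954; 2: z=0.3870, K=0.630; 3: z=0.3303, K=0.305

ΣzᵢKᵢ = 0.8969; Σzᵢ/Kᵢ = 1.8419.
Since ΣzᵢKᵢ < 1 the mixture is below its bubble point — single liquid phase.

all liquid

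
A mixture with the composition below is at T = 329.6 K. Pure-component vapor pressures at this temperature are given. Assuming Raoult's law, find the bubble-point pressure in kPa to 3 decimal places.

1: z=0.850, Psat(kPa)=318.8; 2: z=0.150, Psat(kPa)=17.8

At the bubble point ψ → 0, so ΣzᵢKᵢ = 1 with Kᵢ = Pᵢˢᵃᵗ/P ⇒ P = ΣzᵢPᵢˢᵃᵗ.
P = 0.850·318.8 + 0.150·17.8 = 273.650 kPa

Pbub = 273.650 kPa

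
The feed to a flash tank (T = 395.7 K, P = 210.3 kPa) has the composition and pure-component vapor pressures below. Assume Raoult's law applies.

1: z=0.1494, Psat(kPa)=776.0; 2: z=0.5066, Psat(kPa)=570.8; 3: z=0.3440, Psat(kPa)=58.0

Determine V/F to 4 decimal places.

V/F = 0.7241

Raoult's law: Kᵢ = Pᵢˢᵃᵗ/P = Pᵢˢᵃᵗ/210.3.
  K_1 = 776.0/210.3 = 3.689967, K_2 = 570.8/210.3 = 2.714218, K_3 = 58.0/210.3 = 0.275796
Material balance + equilibrium reduce to Σ zᵢ(Kᵢ−1)/(1+V/F(Kᵢ−1)) = 0.
g(0) = ΣzᵢKᵢ − 1 = 1.0212 and g(1) = 1 − Σzᵢ/Kᵢ = -0.4744, so a root lies in (0, 1).
Newton iteration, V/F⁰ = 0.43:
  V/F = 0.4300: g = 0.32447, g' = -1.1063 → V/F = 0.7233
  V/F = 0.7233: g = 0.00096, g' = -1.2170 → V/F = 0.7241
Converged at V/F = 0.7241.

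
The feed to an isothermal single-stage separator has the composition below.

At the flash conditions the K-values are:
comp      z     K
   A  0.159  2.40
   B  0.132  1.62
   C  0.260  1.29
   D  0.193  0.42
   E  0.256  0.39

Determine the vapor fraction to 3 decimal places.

ψ = 0.230

Rachford–Rice: g(ψ) = Σ zᵢ(Kᵢ−1)/(1+ψ(Kᵢ−1)) = 0.
g(0) = ΣzᵢKᵢ − 1 = 0.112 and g(1) = 1 − Σzᵢ/Kᵢ = -0.465, so a root lies in (0, 1).
Newton–Raphson from ψ = 0.5:
  ψ = 0.500: g = -0.1231, g' = -0.480 → ψ = 0.244
  ψ = 0.244: g = -0.0063, g' = -0.450 → ψ = 0.230
Converged at ψ = 0.230.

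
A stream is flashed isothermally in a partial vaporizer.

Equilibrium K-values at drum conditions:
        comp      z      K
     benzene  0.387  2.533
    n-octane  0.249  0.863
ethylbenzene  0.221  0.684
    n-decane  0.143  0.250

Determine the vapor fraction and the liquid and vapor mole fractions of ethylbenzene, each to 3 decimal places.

ψ = 0.583, x_ethylbenzene = 0.271, y_ethylbenzene = 0.185

Rachford–Rice: g(ψ) = Σ zᵢ(Kᵢ−1)/(1+ψ(Kᵢ−1)) = 0.
g(0) = ΣzᵢKᵢ − 1 = 0.382 and g(1) = 1 − Σzᵢ/Kᵢ = -0.336, so a root lies in (0, 1).
Newton–Raphson from ψ = 0.5:
  ψ = 0.500: g = 0.0447, g' = -0.534 → ψ = 0.584
  ψ = 0.584: g = -0.0004, g' = -0.546 → ψ = 0.583
Converged at ψ = 0.583.
Compositions from xᵢ = zᵢ/(1+ψ(Kᵢ−1)), yᵢ = Kᵢxᵢ:
  benzene: x = 0.204, y = 0.518
  n-octane: x = 0.271, y = 0.234
  ethylbenzene: x = 0.271, y = 0.185
  n-decane: x = 0.254, y = 0.064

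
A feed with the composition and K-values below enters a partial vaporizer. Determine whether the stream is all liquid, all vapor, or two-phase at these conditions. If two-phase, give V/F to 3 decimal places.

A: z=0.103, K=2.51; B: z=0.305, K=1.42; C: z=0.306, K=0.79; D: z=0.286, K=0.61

ΣzᵢKᵢ = 1.108; Σzᵢ/Kᵢ = 1.112.
Both exceed 1, so a two-phase solution exists.
Iterate (Newton) starting at ψ = 0.31:
  ψ = 0.310: g = 0.0237, g' = -0.223 → ψ = 0.416
  ψ = 0.416: g = 0.0010, g' = -0.206 → ψ = 0.421
Converged at ψ = 0.421.

two-phase, V/F = 0.421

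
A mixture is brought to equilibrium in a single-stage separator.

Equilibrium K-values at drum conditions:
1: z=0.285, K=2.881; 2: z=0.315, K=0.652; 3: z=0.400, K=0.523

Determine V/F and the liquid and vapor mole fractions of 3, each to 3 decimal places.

Rachford–Rice: g(V/F) = Σ zᵢ(Kᵢ−1)/(1+V/F(Kᵢ−1)) = 0.
Feasibility: ΣzᵢKᵢ = 1.236, Σzᵢ/Kᵢ = 1.347 — both > 1, two phases present.
Iterate (Newton) starting at V/F = 0.5:
  V/F = 0.500: g = -0.1070, g' = -0.481 → V/F = 0.277
  V/F = 0.277: g = 0.0111, g' = -0.603 → V/F = 0.296
Converged at V/F = 0.296.
Compositions from xᵢ = zᵢ/(1+V/F(Kᵢ−1)), yᵢ = Kᵢxᵢ:
  1: x = 0.183, y = 0.527
  2: x = 0.351, y = 0.229
  3: x = 0.466, y = 0.244

V/F = 0.296, x_3 = 0.466, y_3 = 0.244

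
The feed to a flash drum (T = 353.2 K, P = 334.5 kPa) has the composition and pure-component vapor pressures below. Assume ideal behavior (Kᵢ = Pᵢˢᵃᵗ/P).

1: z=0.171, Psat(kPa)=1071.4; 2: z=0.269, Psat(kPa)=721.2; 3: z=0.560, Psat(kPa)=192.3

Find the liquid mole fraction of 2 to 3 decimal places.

Raoult's law: Kᵢ = Pᵢˢᵃᵗ/P = Pᵢˢᵃᵗ/334.5.
  K_1 = 1071.4/334.5 = 3.20299, K_2 = 721.2/334.5 = 2.15605, K_3 = 192.3/334.5 = 0.57489
Material balance + equilibrium reduce to Σ zᵢ(Kᵢ−1)/(1+ψ(Kᵢ−1)) = 0.
g(0) = ΣzᵢKᵢ − 1 = 0.450 and g(1) = 1 − Σzᵢ/Kᵢ = -0.152, so a root lies in (0, 1).
Newton–Raphson from ψ = 0.44:
  ψ = 0.440: g = 0.1046, g' = -0.525 → ψ = 0.639
  ψ = 0.639: g = 0.0084, g' = -0.453 → ψ = 0.658
Converged at ψ = 0.658.
Compositions from xᵢ = zᵢ/(1+ψ(Kᵢ−1)), yᵢ = Kᵢxᵢ:
  1: x = 0.070, y = 0.224
  2: x = 0.153, y = 0.329
  3: x = 0.777, y = 0.447

x_2 = 0.153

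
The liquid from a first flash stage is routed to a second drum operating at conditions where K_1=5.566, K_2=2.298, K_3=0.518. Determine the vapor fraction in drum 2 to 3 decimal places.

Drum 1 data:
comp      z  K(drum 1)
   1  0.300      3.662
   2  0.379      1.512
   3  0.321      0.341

Drum 1:
Let ψ₁ = V/F and solve Σ zᵢ(Kᵢ−1)/(1+ψ₁(Kᵢ−1)) = 0.
g(0) = ΣzᵢKᵢ − 1 = 0.781 and g(1) = 1 − Σzᵢ/Kᵢ = -0.274, so a root lies in (0, 1).
Iterate (Newton) starting at ψ₁ = 0.63:
  ψ₁ = 0.630: g = 0.0833, g' = -0.761 → ψ₁ = 0.739
  ψ₁ = 0.739: g = -0.0028, g' = -0.824 → ψ₁ = 0.736
Converged at ψ₁ = 0.736.
Drum-1 compositions:
  1: x = 0.101, y = 0.371
  2: x = 0.275, y = 0.416
  3: x = 0.623, y = 0.213
Drum-2 feed = drum-1 liquid: z₂ = (0.1014, 0.2753, 0.6234).
Drum 2:
Material balance + equilibrium reduce to Σ zᵢ(Kᵢ−1)/(1+ψ₂(Kᵢ−1)) = 0.
Check two-phase: ΣzᵢKᵢ = 1.520 > 1 and Σzᵢ/Kᵢ = 1.341 > 1, so g(0) = 0.520 > 0 and g(1) = -0.341 < 0.
Newton iteration, ψ₂⁰ = 0.5:
  ψ₂ = 0.500: g = -0.0382, g' = -0.618 → ψ₂ = 0.438
  ψ₂ = 0.438: g = 0.0011, g' = -0.656 → ψ₂ = 0.440
Converged at ψ₂ = 0.440.
  1: x = 0.034, y = 0.188
  2: x = 0.175, y = 0.403
  3: x = 0.791, y = 0.410

V/F (drum 2) = 0.440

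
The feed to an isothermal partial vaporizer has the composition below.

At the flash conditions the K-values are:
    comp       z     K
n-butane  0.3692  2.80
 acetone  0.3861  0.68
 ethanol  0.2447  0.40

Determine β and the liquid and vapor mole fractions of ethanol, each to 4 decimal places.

Iterate (Newton) starting at β = 0.7:
  β = 0.7000: g = -0.11830, g' = -0.5617 → β = 0.4894
  β = 0.4894: g = -0.00103, g' = -0.5703 → β = 0.4876
Converged at β = 0.4876.
Compositions from xᵢ = zᵢ/(1+β(Kᵢ−1)), yᵢ = Kᵢxᵢ:
  n-butane: x = 0.1966, y = 0.5506
  acetone: x = 0.4575, y = 0.3111
  ethanol: x = 0.3459, y = 0.1384

β = 0.4876, x_ethanol = 0.3459, y_ethanol = 0.1384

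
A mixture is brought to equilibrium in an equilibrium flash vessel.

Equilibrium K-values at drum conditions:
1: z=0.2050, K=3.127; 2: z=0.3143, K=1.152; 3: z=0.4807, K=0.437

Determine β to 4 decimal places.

β = 0.2763

Let β = V/F and solve Σ zᵢ(Kᵢ−1)/(1+β(Kᵢ−1)) = 0.
g(0) = ΣzᵢKᵢ − 1 = 0.2132 and g(1) = 1 − Σzᵢ/Kᵢ = -0.4384, so a root lies in (0, 1).
Newton iteration, β⁰ = 0.5:
  β = 0.5000: g = -0.12096, g' = -0.5192 → β = 0.2670
  β = 0.2670: g = 0.00547, g' = -0.5950 → β = 0.2762
  β = 0.2762: g = 0.00003, g' = -0.5883 → β = 0.2763
Converged at β = 0.2763.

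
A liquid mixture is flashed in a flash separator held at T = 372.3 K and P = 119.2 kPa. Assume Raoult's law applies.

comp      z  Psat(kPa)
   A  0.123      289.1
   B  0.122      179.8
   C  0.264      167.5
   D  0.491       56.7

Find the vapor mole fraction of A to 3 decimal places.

Raoult's law: Kᵢ = Pᵢˢᵃᵗ/P = Pᵢˢᵃᵗ/119.2.
  K_A = 289.1/119.2 = 2.42534, K_B = 179.8/119.2 = 1.50839, K_C = 167.5/119.2 = 1.40520, K_D = 56.7/119.2 = 0.47567
Rachford–Rice: g(ψ) = Σ zᵢ(Kᵢ−1)/(1+ψ(Kᵢ−1)) = 0.
Check two-phase: ΣzᵢKᵢ = 1.087 > 1 and Σzᵢ/Kᵢ = 1.352 > 1, so g(0) = 0.087 > 0 and g(1) = -0.352 < 0.
Iterate (Newton) starting at ψ = 0.35:
  ψ = 0.350: g = -0.0520, g' = -0.370 → ψ = 0.209
  ψ = 0.209: g = 0.0005, g' = -0.381 → ψ = 0.211
Converged at ψ = 0.211.
Compositions from xᵢ = zᵢ/(1+ψ(Kᵢ−1)), yᵢ = Kᵢxᵢ:
  A: x = 0.095, y = 0.229
  B: x = 0.110, y = 0.166
  C: x = 0.243, y = 0.342
  D: x = 0.552, y = 0.263

y_A = 0.229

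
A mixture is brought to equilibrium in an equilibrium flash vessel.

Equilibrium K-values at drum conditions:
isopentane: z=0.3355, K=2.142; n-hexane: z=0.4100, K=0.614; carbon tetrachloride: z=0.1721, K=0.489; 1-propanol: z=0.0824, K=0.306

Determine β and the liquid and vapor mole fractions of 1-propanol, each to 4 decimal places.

Rachford–Rice: g(β) = Σ zᵢ(Kᵢ−1)/(1+β(Kᵢ−1)) = 0.
Check two-phase: ΣzᵢKᵢ = 1.0798 > 1 and Σzᵢ/Kᵢ = 1.4456 > 1, so g(0) = 0.0798 > 0 and g(1) = -0.4456 < 0.
Newton iteration, β⁰ = 0.5:
  β = 0.5000: g = -0.15792, g' = -0.4452 → β = 0.1453
  β = 0.1453: g = 0.00235, g' = -0.4920 → β = 0.1501
Converged at β = 0.1501.
Compositions from xᵢ = zᵢ/(1+β(Kᵢ−1)), yᵢ = Kᵢxᵢ:
  isopentane: x = 0.2864, y = 0.6135
  n-hexane: x = 0.4352, y = 0.2672
  carbon tetrachloride: x = 0.1864, y = 0.0911
  1-propanol: x = 0.0920, y = 0.0281

β = 0.1501, x_1-propanol = 0.0920, y_1-propanol = 0.0281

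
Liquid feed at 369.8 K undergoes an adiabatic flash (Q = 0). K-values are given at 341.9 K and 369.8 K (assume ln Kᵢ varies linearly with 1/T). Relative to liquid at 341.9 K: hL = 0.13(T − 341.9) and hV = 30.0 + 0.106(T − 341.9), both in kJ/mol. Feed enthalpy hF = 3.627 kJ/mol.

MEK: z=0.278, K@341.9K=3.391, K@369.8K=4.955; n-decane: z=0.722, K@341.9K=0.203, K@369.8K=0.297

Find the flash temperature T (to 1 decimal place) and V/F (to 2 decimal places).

T = 348.4 K, V/F = 0.09

Adiabatic flash: solve Rachford–Rice at each trial T, then check hF = ψ·hV(T) + (1−ψ)·hL(T).
  T = 341.9 K: K = (3.391, 0.203), RR gives ψ = 0.047, H_out = 1.405 kJ/mol
  T = 369.8 K: K = (4.955, 0.297), RR gives ψ = 0.213, H_out = 9.871 kJ/mol
  T = 355.9 K: K = (4.132, 0.248), RR gives ψ = 0.139, H_out = 5.942 kJ/mol
  T = 348.9 K: K = (3.751, 0.225), RR gives ψ = 0.096, H_out = 3.776 kJ/mol
  T = 345.4 K: K = (3.568, 0.214), RR gives ψ = 0.072, H_out = 2.621 kJ/mol
  T = 347.1 K: K = (3.656, 0.219), RR gives ψ = 0.084, H_out = 3.189 kJ/mol
Linear interpolation between T = 347.1 (H_out = 3.189) and T = 348.9 (H_out = 3.776) on hF = 3.627 gives T ≈ 348.4 K, at which ψ = 0.09.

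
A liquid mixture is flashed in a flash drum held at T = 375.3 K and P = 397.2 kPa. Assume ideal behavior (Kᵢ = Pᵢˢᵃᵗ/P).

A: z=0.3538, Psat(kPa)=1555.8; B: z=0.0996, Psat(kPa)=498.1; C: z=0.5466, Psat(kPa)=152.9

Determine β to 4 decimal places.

β = 0.4543

Raoult's law: Kᵢ = Pᵢˢᵃᵗ/P = Pᵢˢᵃᵗ/397.2.
  K_A = 1555.8/397.2 = 3.916918, K_B = 498.1/397.2 = 1.254028, K_C = 152.9/397.2 = 0.384945
Let β = V/F and solve Σ zᵢ(Kᵢ−1)/(1+β(Kᵢ−1)) = 0.
Feasibility: ΣzᵢKᵢ = 1.7211, Σzᵢ/Kᵢ = 1.5897 — both > 1, two phases present.
Newton–Raphson from β = 0.5:
  β = 0.5000: g = -0.04326, g' = -0.9343 → β = 0.4537
  β = 0.4537: g = 0.00055, g' = -0.9606 → β = 0.4543
Converged at β = 0.4543.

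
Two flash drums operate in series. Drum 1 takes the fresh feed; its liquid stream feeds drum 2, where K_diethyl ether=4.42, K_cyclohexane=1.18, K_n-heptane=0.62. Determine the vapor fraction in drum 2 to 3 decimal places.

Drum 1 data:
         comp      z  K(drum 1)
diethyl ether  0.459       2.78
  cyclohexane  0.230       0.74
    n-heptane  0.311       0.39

Drum 1:
Newton–Raphson from ψ₁ = 0.5:
  ψ₁ = 0.500: g = 0.0906, g' = -0.667 → ψ₁ = 0.636
  ψ₁ = 0.636: g = 0.0017, g' = -0.651 → ψ₁ = 0.638
Converged at ψ₁ = 0.638.
Drum-1 compositions:
  diethyl ether: x = 0.215, y = 0.597
  cyclohexane: x = 0.276, y = 0.204
  n-heptane: x = 0.509, y = 0.199
Drum-2 feed = drum-1 liquid: z₂ = (0.2148, 0.2758, 0.5094).
Drum 2:
Material balance + equilibrium reduce to Σ zᵢ(Kᵢ−1)/(1+ψ₂(Kᵢ−1)) = 0.
Feasibility: ΣzᵢKᵢ = 1.591, Σzᵢ/Kᵢ = 1.104 — both > 1, two phases present.
Newton–Raphson from ψ₂ = 0.5:
  ψ₂ = 0.500: g = 0.0777, g' = -0.462 → ψ₂ = 0.668
  ψ₂ = 0.668: g = 0.0085, g' = -0.372 → ψ₂ = 0.691
Converged at ψ₂ = 0.691.
  diethyl ether: x = 0.064, y = 0.282
  cyclohexane: x = 0.245, y = 0.289
  n-heptane: x = 0.691, y = 0.428

V/F (drum 2) = 0.691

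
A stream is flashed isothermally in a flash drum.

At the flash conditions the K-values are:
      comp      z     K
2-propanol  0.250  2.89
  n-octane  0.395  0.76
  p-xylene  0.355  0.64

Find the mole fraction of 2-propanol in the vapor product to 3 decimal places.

Rachford–Rice: g(V/F) = Σ zᵢ(Kᵢ−1)/(1+V/F(Kᵢ−1)) = 0.
Check two-phase: ΣzᵢKᵢ = 1.250 > 1 and Σzᵢ/Kᵢ = 1.161 > 1, so g(0) = 0.250 > 0 and g(1) = -0.161 < 0.
Newton–Raphson from V/F = 0.6:
  V/F = 0.600: g = -0.0523, g' = -0.302 → V/F = 0.427
  V/F = 0.427: g = 0.0050, g' = -0.366 → V/F = 0.440
Converged at V/F = 0.440.
Compositions from xᵢ = zᵢ/(1+V/F(Kᵢ−1)), yᵢ = Kᵢxᵢ:
  2-propanol: x = 0.136, y = 0.394
  n-octane: x = 0.442, y = 0.336
  p-xylene: x = 0.422, y = 0.270

y_2-propanol = 0.394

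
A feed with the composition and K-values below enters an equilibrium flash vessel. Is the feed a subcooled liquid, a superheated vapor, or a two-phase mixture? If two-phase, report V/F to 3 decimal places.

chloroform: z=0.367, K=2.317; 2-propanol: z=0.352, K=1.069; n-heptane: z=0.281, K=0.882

superheated vapor

ΣzᵢKᵢ = 1.474; Σzᵢ/Kᵢ = 0.806.
Since Σzᵢ/Kᵢ < 1 the mixture is above its dew point — single vapor phase.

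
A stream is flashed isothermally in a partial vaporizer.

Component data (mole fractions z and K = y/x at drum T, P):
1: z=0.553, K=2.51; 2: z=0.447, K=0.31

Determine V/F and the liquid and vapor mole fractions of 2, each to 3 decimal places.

Rachford–Rice: g(V/F) = Σ zᵢ(Kᵢ−1)/(1+V/F(Kᵢ−1)) = 0.
Check two-phase: ΣzᵢKᵢ = 1.527 > 1 and Σzᵢ/Kᵢ = 1.662 > 1, so g(0) = 0.527 > 0 and g(1) = -0.662 < 0.
Binary case is linear: z₁(K₁−1)(1+V/F(K₂−1)) + z₂(K₂−1)(1+V/F(K₁−1)) = 0
⇒ V/F = [z₁(K₁−1)+z₂(K₂−1)] / [−(K₁−1)(K₂−1)] = 0.5266/1.0419 = 0.505
Compositions from xᵢ = zᵢ/(1+V/F(Kᵢ−1)), yᵢ = Kᵢxᵢ:
  1: x = 0.314, y = 0.787
  2: x = 0.686, y = 0.213

V/F = 0.505, x_2 = 0.686, y_2 = 0.213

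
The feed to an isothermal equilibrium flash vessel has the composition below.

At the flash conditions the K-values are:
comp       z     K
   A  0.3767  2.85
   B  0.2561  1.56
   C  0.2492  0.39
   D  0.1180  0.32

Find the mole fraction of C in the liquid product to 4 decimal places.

Let ψ = V/F and solve Σ zᵢ(Kᵢ−1)/(1+ψ(Kᵢ−1)) = 0.
Feasibility: ΣzᵢKᵢ = 1.6081, Σzᵢ/Kᵢ = 1.3041 — both > 1, two phases present.
Iterate (Newton) starting at ψ = 0.68:
  ψ = 0.6800: g = 0.00348, g' = -0.7546 → ψ = 0.6846
Converged at ψ = 0.6846.
Compositions from xᵢ = zᵢ/(1+ψ(Kᵢ−1)), yᵢ = Kᵢxᵢ:
  A: x = 0.1662, y = 0.4737
  B: x = 0.1851, y = 0.2888
  C: x = 0.4279, y = 0.1669
  D: x = 0.2208, y = 0.0706

x_C = 0.4279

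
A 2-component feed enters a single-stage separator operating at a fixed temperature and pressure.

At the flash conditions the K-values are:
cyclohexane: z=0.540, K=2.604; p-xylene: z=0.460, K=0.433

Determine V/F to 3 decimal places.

V/F = 0.666

Rachford–Rice: g(V/F) = Σ zᵢ(Kᵢ−1)/(1+V/F(Kᵢ−1)) = 0.
Check two-phase: ΣzᵢKᵢ = 1.605 > 1 and Σzᵢ/Kᵢ = 1.270 > 1, so g(0) = 0.605 > 0 and g(1) = -0.270 < 0.
Binary case is linear: z₁(K₁−1)(1+V/F(K₂−1)) + z₂(K₂−1)(1+V/F(K₁−1)) = 0
⇒ V/F = [z₁(K₁−1)+z₂(K₂−1)] / [−(K₁−1)(K₂−1)] = 0.6053/0.9095 = 0.666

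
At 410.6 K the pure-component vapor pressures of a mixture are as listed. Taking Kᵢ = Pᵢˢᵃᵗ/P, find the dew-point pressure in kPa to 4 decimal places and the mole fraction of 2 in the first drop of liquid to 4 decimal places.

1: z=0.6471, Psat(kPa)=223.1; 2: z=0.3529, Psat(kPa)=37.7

Pdew = 81.5578 kPa, x_2 = 0.7634

At the dew point ψ → 1, so Σzᵢ/Kᵢ = 1 with Kᵢ = Pᵢˢᵃᵗ/P ⇒ 1/P = Σzᵢ/Pᵢˢᵃᵗ.
1/P = 0.6471/223.1 + 0.3529/37.7 = 0.0122612 ⇒ P = 81.5578 kPa
xᵢ = zᵢP/Pᵢˢᵃᵗ ⇒ x_2 = 0.3529·81.5578/37.7 = 0.7634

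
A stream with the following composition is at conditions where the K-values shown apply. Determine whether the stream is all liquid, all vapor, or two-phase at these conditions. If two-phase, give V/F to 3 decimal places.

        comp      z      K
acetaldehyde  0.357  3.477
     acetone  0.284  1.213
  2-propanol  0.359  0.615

all vapor

ΣzᵢKᵢ = 1.807; Σzᵢ/Kᵢ = 0.921.
Since Σzᵢ/Kᵢ < 1 the mixture is above its dew point — single vapor phase.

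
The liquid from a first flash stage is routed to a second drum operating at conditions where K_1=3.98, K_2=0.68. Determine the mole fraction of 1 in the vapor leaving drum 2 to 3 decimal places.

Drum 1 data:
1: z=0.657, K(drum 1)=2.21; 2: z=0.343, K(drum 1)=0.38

Drum 1:
Let ψ₁ = V/F and solve Σ zᵢ(Kᵢ−1)/(1+ψ₁(Kᵢ−1)) = 0.
Feasibility: ΣzᵢKᵢ = 1.582, Σzᵢ/Kᵢ = 1.200 — both > 1, two phases present.
Newton iteration, ψ₁⁰ = 0.5:
  ψ₁ = 0.500: g = 0.1871, g' = -0.650 → ψ₁ = 0.788
  ψ₁ = 0.788: g = -0.0086, g' = -0.756 → ψ₁ = 0.776
Converged at ψ₁ = 0.776.
Drum-1 compositions:
  1: x = 0.339, y = 0.749
  2: x = 0.661, y = 0.251
Drum-2 feed = drum-1 liquid: z₂ = (0.3388, 0.6612).
Drum 2:
Rachford–Rice: g(ψ₂) = Σ zᵢ(Kᵢ−1)/(1+ψ₂(Kᵢ−1)) = 0.
Check two-phase: ΣzᵢKᵢ = 1.798 > 1 and Σzᵢ/Kᵢ = 1.057 > 1, so g(0) = 0.798 > 0 and g(1) = -0.057 < 0.
Binary case is linear: z₁(K₁−1)(1+ψ₂(K₂−1)) + z₂(K₂−1)(1+ψ₂(K₁−1)) = 0
⇒ ψ₂ = [z₁(K₁−1)+z₂(K₂−1)] / [−(K₁−1)(K₂−1)] = 0.7980/0.9536 = 0.837
  1: x = 0.097, y = 0.386
  2: x = 0.903, y = 0.614

y_1 (drum 2) = 0.386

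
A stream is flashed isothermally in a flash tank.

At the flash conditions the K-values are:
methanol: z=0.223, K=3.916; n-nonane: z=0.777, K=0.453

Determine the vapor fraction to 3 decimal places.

ψ = 0.141

Let ψ = V/F and solve Σ zᵢ(Kᵢ−1)/(1+ψ(Kᵢ−1)) = 0.
g(0) = ΣzᵢKᵢ − 1 = 0.225 and g(1) = 1 − Σzᵢ/Kᵢ = -0.772, so a root lies in (0, 1).
Newton iteration, ψ⁰ = 0.64:
  ψ = 0.640: g = -0.4271, g' = -0.781 → ψ = 0.093
  ψ = 0.093: g = 0.0633, g' = -1.430 → ψ = 0.138
  ψ = 0.138: g = 0.0045, g' = -1.238 → ψ = 0.141
Converged at ψ = 0.141.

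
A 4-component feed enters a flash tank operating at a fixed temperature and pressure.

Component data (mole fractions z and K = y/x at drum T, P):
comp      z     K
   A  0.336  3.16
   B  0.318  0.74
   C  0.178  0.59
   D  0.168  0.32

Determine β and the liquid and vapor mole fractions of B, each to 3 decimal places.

β = 0.482, x_B = 0.364, y_B = 0.269

Let β = V/F and solve Σ zᵢ(Kᵢ−1)/(1+β(Kᵢ−1)) = 0.
g(0) = ΣzᵢKᵢ − 1 = 0.456 and g(1) = 1 − Σzᵢ/Kᵢ = -0.363, so a root lies in (0, 1).
Newton–Raphson from β = 0.42:
  β = 0.420: g = 0.0396, g' = -0.654 → β = 0.481
  β = 0.481: g = 0.0010, g' = -0.623 → β = 0.482
Converged at β = 0.482.
Compositions from xᵢ = zᵢ/(1+β(Kᵢ−1)), yᵢ = Kᵢxᵢ:
  A: x = 0.165, y = 0.520
  B: x = 0.364, y = 0.269
  C: x = 0.222, y = 0.131
  D: x = 0.250, y = 0.080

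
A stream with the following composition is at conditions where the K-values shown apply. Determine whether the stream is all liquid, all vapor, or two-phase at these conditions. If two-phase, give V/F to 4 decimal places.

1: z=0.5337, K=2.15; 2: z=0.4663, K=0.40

two-phase, V/F = 0.4840

ΣzᵢKᵢ = 1.3340; Σzᵢ/Kᵢ = 1.4140.
Both exceed 1, so a two-phase solution exists.
Rachford–Rice: g(ψ) = Σ zᵢ(Kᵢ−1)/(1+ψ(Kᵢ−1)) = 0.
Newton iteration, ψ⁰ = 0.65:
  ψ = 0.6500: g = -0.10744, g' = -0.6823 → ψ = 0.4925
  ψ = 0.4925: g = -0.00532, g' = -0.6259 → ψ = 0.4840
Converged at ψ = 0.4840.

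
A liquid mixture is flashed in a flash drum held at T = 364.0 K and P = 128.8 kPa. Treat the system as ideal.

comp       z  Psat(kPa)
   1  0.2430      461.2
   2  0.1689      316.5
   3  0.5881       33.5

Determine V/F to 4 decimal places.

V/F = 0.2720

Raoult's law: Kᵢ = Pᵢˢᵃᵗ/P = Pᵢˢᵃᵗ/128.8.
  K_1 = 461.2/128.8 = 3.580745, K_2 = 316.5/128.8 = 2.457298, K_3 = 33.5/128.8 = 0.260093
Rachford–Rice: g(V/F) = Σ zᵢ(Kᵢ−1)/(1+V/F(Kᵢ−1)) = 0.
g(0) = ΣzᵢKᵢ − 1 = 0.4381 and g(1) = 1 − Σzᵢ/Kᵢ = -1.3977, so a root lies in (0, 1).
Iterate (Newton) starting at V/F = 0.5:
  V/F = 0.5000: g = -0.27445, g' = -1.2396 → V/F = 0.2786
  V/F = 0.2786: g = -0.00825, g' = -1.2400 → V/F = 0.2719
  V/F = 0.2719: g = 0.00002, g' = -1.2474 → V/F = 0.2720
Converged at V/F = 0.2720.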